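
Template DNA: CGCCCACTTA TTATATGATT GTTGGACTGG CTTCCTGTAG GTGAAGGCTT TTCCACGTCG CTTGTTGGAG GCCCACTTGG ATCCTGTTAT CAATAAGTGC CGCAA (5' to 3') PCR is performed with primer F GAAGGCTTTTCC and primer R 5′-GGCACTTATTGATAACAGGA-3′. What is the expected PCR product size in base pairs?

59 bp

Forward primer GAAGGCTTTTCC is found on the top strand at positions 43–54.
Taking the reverse complement of GGCACTTATTGATAACAGGA gives TCCTGTTATCAATAAGTGCC, found at positions 82–101 on the template; the primer anneals here to the top strand with its 3' end pointing upstream.
The product runs from position 43 to position 101, so its length is 101 − 43 + 1 = 59 bp.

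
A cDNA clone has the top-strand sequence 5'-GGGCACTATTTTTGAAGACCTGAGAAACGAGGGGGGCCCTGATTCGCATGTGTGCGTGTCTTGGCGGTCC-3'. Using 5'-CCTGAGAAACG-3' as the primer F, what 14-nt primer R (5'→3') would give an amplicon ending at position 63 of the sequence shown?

The forward primer binds at positions 19–29; the product's 3' end on the top strand is position 63.
The reverse primer anneals to the top strand over positions 50–63, i.e. to GTGTGCGTGTCTTG.
Its sequence written 5'→3' is the reverse complement: CAAGACACGCACAC.

5'-CAAGACACGCACAC-3'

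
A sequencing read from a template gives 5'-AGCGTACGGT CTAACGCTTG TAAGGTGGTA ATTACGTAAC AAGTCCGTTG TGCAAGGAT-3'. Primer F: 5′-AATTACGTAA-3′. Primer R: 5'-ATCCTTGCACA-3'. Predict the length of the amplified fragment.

Scanning the template, AATTACGTAA occurs at positions 30–39; this primer anneals to the bottom strand there with its 3' end pointing downstream.
The reverse primer's reverse complement is TGTGCAAGGAT, which matches the template at positions 49–59.
The product runs from position 30 to position 59, so its length is 59 − 30 + 1 = 30 bp.

30 bp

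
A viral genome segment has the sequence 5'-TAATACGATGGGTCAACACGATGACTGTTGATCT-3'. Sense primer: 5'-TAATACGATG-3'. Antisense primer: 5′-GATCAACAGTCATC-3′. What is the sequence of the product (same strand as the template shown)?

The forward primer matches the template at positions 1–10.
Reverse complement of the reverse primer: GATGACTGTTGATC. This occurs on the top strand at positions 20–33.
The product is the template from position 1 through 33 (33 bp).

5'-TAATACGATGGGTCAACACGATGACTGTTGATC-3'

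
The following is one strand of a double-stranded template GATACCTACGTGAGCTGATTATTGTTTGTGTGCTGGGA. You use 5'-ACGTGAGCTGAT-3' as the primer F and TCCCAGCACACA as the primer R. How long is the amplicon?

The forward primer matches the template at positions 8–19.
Taking the reverse complement of TCCCAGCACACA gives TGTGTGCTGGGA, found at positions 27–38 on the template; the primer anneals here to the top strand with its 3' end pointing upstream.
Amplicon spans positions 8–38: 31 bp.

31 bp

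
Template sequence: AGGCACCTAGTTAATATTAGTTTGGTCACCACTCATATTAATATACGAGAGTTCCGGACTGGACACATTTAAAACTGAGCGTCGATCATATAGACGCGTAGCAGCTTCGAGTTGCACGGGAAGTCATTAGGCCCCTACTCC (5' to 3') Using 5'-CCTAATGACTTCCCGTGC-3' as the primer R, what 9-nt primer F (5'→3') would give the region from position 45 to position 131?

The reverse primer's reverse complement GCACGGGAAGTCATTAGG matches the template at positions 114–131; the product starts at position 45.
The forward primer is identical to the top strand over positions 45–53: ACGAGAGTT.

5'-ACGAGAGTT-3'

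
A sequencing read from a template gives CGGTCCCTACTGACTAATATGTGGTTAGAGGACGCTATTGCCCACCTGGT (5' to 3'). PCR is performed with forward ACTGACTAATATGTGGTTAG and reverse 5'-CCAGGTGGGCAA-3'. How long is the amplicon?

Scanning the template, ACTGACTAATATGTGGTTAG occurs at positions 9–28; this primer anneals to the bottom strand there with its 3' end pointing downstream.
Taking the reverse complement of CCAGGTGGGCAA gives TTGCCCACCTGG, found at positions 38–49 on the template; the primer anneals here to the top strand with its 3' end pointing upstream.
Product length = (reverse-primer end) − (forward-primer start) + 1 = 49 − 9 + 1 = 41 bp.

41 bp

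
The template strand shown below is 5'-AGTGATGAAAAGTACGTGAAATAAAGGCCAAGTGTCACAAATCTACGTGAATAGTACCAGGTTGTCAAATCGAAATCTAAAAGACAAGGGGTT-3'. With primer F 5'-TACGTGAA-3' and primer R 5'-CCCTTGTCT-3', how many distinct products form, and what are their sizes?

Two products: 78 bp, 47 bp

The forward primer TACGTGAA matches the top strand at positions 13–20, 44–51.
The reverse primer's reverse complement is AGACAAGGG, matching at positions 82–90.
Each forward site pairs with the reverse site to give a product ending at position 90: sizes 78, 47 bp.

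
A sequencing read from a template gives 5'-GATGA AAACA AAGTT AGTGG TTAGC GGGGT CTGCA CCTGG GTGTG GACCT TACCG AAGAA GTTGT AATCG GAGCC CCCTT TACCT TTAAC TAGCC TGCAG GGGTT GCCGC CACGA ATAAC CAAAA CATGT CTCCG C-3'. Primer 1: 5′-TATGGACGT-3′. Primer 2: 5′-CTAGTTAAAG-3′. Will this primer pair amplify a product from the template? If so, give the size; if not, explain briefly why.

No product — primer 1 has no binding site in the template.

Primer 1 (TATGGACGT) does not match the top strand, and its reverse complement ACGTCCATA does not match either.
With no annealing site for primer 1, no amplification occurs.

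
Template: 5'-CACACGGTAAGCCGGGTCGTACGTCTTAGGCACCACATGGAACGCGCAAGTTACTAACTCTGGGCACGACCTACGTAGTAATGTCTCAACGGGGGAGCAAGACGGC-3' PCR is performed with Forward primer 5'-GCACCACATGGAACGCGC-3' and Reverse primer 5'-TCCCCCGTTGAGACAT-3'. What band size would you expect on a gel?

67 bp

Scanning the template, GCACCACATGGAACGCGC occurs at positions 30–47; this primer anneals to the bottom strand there with its 3' end pointing downstream.
Reverse complement of the reverse primer: ATGTCTCAACGGGGGA. This occurs on the top strand at positions 81–96.
Product length = (reverse-primer end) − (forward-primer start) + 1 = 96 − 30 + 1 = 67 bp.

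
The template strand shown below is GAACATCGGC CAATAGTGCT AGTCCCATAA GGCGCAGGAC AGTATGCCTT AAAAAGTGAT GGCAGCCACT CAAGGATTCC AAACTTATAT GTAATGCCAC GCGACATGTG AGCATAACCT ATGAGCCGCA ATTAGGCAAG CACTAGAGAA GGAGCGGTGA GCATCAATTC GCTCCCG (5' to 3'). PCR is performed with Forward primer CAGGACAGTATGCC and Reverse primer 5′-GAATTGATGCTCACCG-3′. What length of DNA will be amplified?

136 bp

Scanning the template, CAGGACAGTATGCC occurs at positions 35–48; this primer anneals to the bottom strand there with its 3' end pointing downstream.
The reverse primer's reverse complement is CGGTGAGCATCAATTC, which matches the template at positions 155–170.
The product runs from position 35 to position 170, so its length is 170 − 35 + 1 = 136 bp.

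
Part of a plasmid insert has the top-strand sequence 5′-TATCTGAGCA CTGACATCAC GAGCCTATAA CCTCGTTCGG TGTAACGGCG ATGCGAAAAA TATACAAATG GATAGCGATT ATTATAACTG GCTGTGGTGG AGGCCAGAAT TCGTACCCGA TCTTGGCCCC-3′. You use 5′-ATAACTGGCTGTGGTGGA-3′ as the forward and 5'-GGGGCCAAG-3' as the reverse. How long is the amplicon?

47 bp

Forward primer ATAACTGGCTGTGGTGGA is found on the top strand at positions 84–101.
Taking the reverse complement of GGGGCCAAG gives CTTGGCCCC, found at positions 122–130 on the template; the primer anneals here to the top strand with its 3' end pointing upstream.
Product length = (reverse-primer end) − (forward-primer start) + 1 = 130 − 84 + 1 = 47 bp.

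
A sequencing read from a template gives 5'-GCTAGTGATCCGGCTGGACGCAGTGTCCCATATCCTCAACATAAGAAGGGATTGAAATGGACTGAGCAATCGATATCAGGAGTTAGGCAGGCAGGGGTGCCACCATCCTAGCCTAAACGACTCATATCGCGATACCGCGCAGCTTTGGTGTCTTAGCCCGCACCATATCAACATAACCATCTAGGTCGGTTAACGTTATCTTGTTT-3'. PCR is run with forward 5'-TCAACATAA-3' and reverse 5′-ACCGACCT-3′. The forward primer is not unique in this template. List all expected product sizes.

The forward primer TCAACATAA matches the top strand at positions 36–44, 168–176.
The reverse primer's reverse complement is AGGTCGGT, matching at positions 183–190.
Each forward site pairs with the reverse site to give a product ending at position 190: sizes 155, 23 bp.

155 bp, 23 bp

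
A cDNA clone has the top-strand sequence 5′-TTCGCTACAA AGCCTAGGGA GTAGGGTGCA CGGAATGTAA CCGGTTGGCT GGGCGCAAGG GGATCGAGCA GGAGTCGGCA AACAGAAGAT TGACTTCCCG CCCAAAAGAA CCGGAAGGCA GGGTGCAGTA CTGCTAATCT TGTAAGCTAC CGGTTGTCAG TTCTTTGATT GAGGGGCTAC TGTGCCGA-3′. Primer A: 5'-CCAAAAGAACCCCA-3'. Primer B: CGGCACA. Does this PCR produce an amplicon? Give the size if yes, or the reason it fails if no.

Primer A (CCAAAAGAACCCCA) does not match the top strand, and its reverse complement TGGGGTTCTTTTGG does not match either.
With no annealing site for primer A, no amplification occurs.

No product — primer A has no binding site in the template.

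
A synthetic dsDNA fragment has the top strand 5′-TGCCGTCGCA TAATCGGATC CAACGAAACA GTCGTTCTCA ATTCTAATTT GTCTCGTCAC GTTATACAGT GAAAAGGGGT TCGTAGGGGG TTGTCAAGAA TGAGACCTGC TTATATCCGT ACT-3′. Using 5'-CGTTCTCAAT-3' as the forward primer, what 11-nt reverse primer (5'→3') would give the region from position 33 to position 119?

The product's 3' end on the top strand is position 119.
The reverse primer anneals to the top strand over positions 109–119, i.e. to GCTTATATCCG.
Its sequence written 5'→3' is the reverse complement: CGGATATAAGC.

5'-CGGATATAAGC-3'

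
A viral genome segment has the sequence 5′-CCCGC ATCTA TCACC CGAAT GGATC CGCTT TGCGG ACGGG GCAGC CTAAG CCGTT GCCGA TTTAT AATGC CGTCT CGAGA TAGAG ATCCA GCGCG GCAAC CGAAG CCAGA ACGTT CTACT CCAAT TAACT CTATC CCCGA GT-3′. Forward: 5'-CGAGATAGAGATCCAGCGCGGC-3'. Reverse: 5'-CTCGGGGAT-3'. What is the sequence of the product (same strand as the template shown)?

5'-CGAGATAGAGATCCAGCGCGGCAACCGAAGCCAGAACGTTCTACTCCAATTAACTCTATCCCCGAG-3'

Scanning the template, CGAGATAGAGATCCAGCGCGGC occurs at positions 76–97; this primer anneals to the bottom strand there with its 3' end pointing downstream.
The reverse primer's reverse complement is ATCCCCGAG, which matches the template at positions 133–141.
The product is the template from position 76 through 141 (66 bp).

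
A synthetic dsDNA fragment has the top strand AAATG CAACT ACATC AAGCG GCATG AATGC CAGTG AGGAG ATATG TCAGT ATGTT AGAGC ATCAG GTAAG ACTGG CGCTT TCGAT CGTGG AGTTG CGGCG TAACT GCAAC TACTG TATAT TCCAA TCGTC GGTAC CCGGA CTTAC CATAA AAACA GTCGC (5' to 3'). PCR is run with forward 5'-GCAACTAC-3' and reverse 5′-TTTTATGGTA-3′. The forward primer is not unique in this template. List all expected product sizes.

The forward primer GCAACTAC matches the top strand at positions 5–12, 106–113.
The reverse primer's reverse complement is TACCATAAAA, matching at positions 143–152.
Each forward site pairs with the reverse site to give a product ending at position 152: sizes 148, 47 bp.

148 bp, 47 bp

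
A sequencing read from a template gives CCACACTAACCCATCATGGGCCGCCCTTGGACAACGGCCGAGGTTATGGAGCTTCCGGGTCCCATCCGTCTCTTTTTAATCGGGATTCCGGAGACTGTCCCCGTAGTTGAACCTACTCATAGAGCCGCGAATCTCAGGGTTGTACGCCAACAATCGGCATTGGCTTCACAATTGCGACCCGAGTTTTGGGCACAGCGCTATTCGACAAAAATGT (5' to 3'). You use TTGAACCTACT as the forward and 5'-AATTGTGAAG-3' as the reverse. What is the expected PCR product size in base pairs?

Scanning the template, TTGAACCTACT occurs at positions 107–117; this primer anneals to the bottom strand there with its 3' end pointing downstream.
Reverse complement of the reverse primer: CTTCACAATT. This occurs on the top strand at positions 164–173.
The product runs from position 107 to position 173, so its length is 173 − 107 + 1 = 67 bp.

67 bp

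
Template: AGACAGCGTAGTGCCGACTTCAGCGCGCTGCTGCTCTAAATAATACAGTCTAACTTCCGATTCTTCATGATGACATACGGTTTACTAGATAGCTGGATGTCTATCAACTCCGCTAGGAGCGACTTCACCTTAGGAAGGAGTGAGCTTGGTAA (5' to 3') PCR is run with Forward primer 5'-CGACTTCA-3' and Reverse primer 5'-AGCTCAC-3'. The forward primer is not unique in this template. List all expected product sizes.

The forward primer CGACTTCA matches the top strand at positions 15–22, 120–127.
The reverse primer's reverse complement is GTGAGCT, matching at positions 140–146.
Each forward site pairs with the reverse site to give a product ending at position 146: sizes 132, 27 bp.

132 bp, 27 bp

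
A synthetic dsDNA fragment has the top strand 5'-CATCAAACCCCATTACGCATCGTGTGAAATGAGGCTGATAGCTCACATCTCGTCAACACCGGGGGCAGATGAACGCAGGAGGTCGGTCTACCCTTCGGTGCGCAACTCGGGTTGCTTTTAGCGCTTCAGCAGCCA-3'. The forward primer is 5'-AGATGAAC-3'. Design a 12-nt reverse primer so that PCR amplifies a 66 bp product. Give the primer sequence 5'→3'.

5'-CTGCTGAAGCGC-3'

The forward primer binds at positions 67–74, so a 66 bp product ends at position 67 + 66 − 1 = 132.
The reverse primer anneals to the top strand over positions 121–132, i.e. to GCGCTTCAGCAG.
Its sequence written 5'→3' is the reverse complement: CTGCTGAAGCGC.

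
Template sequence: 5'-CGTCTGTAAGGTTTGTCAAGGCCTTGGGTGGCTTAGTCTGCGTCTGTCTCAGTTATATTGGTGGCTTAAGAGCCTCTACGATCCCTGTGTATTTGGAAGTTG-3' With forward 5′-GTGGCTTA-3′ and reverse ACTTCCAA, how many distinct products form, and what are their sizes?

Two products: 73 bp, 40 bp

The forward primer GTGGCTTA matches the top strand at positions 28–35, 61–68.
The reverse primer's reverse complement is TTGGAAGT, matching at positions 93–100.
Each forward site pairs with the reverse site to give a product ending at position 100: sizes 73, 40 bp.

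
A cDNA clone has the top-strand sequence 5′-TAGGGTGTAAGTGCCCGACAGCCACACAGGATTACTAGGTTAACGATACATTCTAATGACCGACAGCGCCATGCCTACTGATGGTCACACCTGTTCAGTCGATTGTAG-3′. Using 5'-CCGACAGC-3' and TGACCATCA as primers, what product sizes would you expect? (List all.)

The forward primer CCGACAGC matches the top strand at positions 15–22, 60–67.
The reverse primer's reverse complement is TGATGGTCA, matching at positions 79–87.
Each forward site pairs with the reverse site to give a product ending at position 87: sizes 73, 28 bp.

73 bp, 28 bp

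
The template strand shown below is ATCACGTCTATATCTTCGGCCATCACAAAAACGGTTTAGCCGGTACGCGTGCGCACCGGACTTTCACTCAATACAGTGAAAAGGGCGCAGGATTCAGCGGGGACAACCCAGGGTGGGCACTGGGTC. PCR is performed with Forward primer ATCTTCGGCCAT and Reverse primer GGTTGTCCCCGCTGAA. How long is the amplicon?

Forward primer ATCTTCGGCCAT is found on the top strand at positions 12–23.
The reverse primer's reverse complement is TTCAGCGGGGACAACC, which matches the template at positions 93–108.
Product length = (reverse-primer end) − (forward-primer start) + 1 = 108 − 12 + 1 = 97 bp.

97 bp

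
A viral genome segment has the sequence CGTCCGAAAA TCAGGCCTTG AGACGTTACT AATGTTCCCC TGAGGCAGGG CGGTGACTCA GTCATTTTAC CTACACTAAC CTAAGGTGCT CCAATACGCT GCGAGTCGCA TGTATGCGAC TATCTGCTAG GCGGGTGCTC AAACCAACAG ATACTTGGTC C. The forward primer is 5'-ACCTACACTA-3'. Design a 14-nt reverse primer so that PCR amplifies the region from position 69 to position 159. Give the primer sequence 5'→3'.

5'-ACCAAGTATCTGTT-3'

The product's 3' end on the top strand is position 159.
The reverse primer anneals to the top strand over positions 146–159, i.e. to AACAGATACTTGGT.
Its sequence written 5'→3' is the reverse complement: ACCAAGTATCTGTT.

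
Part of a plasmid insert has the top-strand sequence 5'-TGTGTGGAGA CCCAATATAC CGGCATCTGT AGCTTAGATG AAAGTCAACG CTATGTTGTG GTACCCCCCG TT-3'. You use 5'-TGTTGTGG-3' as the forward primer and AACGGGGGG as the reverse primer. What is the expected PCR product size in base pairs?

Forward primer TGTTGTGG is found on the top strand at positions 54–61.
Reverse complement of the reverse primer: CCCCCCGTT. This occurs on the top strand at positions 64–72.
Product length = (reverse-primer end) − (forward-primer start) + 1 = 72 − 54 + 1 = 19 bp.

19 bp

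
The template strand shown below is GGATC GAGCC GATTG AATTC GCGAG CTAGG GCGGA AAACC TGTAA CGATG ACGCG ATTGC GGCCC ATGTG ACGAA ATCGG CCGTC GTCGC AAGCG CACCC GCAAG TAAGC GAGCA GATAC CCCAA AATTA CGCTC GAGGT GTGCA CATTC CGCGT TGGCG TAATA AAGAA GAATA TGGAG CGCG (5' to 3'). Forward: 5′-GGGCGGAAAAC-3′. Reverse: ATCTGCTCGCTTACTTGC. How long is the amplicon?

Forward primer GGGCGGAAAAC is found on the top strand at positions 29–39.
Reverse complement of the reverse primer: GCAAGTAAGCGAGCAGAT. This occurs on the top strand at positions 101–118.
Product length = (reverse-primer end) − (forward-primer start) + 1 = 118 − 29 + 1 = 90 bp.

90 bp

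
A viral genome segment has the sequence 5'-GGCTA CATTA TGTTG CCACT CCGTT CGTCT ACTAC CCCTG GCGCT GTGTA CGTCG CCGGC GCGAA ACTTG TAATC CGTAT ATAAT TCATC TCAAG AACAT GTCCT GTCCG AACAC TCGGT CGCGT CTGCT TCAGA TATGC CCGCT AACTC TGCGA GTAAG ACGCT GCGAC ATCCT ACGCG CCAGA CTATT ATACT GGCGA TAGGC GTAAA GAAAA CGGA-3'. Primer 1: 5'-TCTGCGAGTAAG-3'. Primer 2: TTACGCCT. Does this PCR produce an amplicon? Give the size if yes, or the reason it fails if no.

Yes — a 61 bp product.

Primer 1 (TCTGCGAGTAAG) matches the top strand at positions 149–160; it acts as a forward primer.
Primer 2's reverse complement is AGGCGTAA, matching the top strand at positions 202–209; it acts as a reverse primer.
The 3' ends face each other across positions 149–209, giving a 61 bp product.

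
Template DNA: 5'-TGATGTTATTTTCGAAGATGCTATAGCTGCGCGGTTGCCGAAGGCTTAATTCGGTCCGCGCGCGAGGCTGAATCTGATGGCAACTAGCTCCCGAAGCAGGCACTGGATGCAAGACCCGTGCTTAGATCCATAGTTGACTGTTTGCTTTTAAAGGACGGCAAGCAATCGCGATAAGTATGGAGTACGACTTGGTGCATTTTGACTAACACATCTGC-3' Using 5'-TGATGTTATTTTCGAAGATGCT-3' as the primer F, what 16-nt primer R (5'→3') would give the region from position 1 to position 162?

5'-CTTGCCGTCCTTTAAA-3'

The product's 3' end on the top strand is position 162.
The reverse primer anneals to the top strand over positions 147–162, i.e. to TTTAAAGGACGGCAAG.
Its sequence written 5'→3' is the reverse complement: CTTGCCGTCCTTTAAA.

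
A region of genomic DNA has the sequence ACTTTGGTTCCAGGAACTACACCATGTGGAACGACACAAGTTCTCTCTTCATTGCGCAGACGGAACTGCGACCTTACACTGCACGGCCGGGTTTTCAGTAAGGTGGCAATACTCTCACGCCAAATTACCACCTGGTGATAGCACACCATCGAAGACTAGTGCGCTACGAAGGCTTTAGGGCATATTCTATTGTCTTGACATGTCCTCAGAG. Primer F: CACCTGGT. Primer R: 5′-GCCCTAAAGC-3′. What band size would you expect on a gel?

53 bp

Forward primer CACCTGGT is found on the top strand at positions 129–136.
Taking the reverse complement of GCCCTAAAGC gives GCTTTAGGGC, found at positions 172–181 on the template; the primer anneals here to the top strand with its 3' end pointing upstream.
Product length = (reverse-primer end) − (forward-primer start) + 1 = 181 − 129 + 1 = 53 bp.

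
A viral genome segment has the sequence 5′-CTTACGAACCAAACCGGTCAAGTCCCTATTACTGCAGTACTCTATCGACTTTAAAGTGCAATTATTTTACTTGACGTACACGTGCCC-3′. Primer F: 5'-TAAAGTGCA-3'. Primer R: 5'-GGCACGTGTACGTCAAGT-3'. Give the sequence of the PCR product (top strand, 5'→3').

5'-TAAAGTGCAATTATTTTACTTGACGTACACGTGCC-3'

Scanning the template, TAAAGTGCA occurs at positions 52–60; this primer anneals to the bottom strand there with its 3' end pointing downstream.
Taking the reverse complement of GGCACGTGTACGTCAAGT gives ACTTGACGTACACGTGCC, found at positions 69–86 on the template; the primer anneals here to the top strand with its 3' end pointing upstream.
The product is the template from position 52 through 86 (35 bp).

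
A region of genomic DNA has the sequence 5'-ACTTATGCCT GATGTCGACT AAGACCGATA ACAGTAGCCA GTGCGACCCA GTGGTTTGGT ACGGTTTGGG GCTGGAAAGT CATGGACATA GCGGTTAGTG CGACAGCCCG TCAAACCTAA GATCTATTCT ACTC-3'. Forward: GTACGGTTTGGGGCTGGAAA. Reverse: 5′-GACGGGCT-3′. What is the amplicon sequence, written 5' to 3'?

Forward primer GTACGGTTTGGGGCTGGAAA is found on the top strand at positions 59–78.
The reverse primer's reverse complement is AGCCCGTC, which matches the template at positions 105–112.
The product is the template from position 59 through 112 (54 bp).

5'-GTACGGTTTGGGGCTGGAAAGTCATGGACATAGCGGTTAGTGCGACAGCCCGTC-3'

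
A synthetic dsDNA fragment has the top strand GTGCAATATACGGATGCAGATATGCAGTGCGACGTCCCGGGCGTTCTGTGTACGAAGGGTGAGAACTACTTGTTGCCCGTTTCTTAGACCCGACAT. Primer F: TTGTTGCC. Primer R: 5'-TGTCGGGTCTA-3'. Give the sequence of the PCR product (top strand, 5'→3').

Scanning the template, TTGTTGCC occurs at positions 70–77; this primer anneals to the bottom strand there with its 3' end pointing downstream.
Reverse complement of the reverse primer: TAGACCCGACA. This occurs on the top strand at positions 85–95.
The product is the template from position 70 through 95 (26 bp).

5'-TTGTTGCCCGTTTCTTAGACCCGACA-3'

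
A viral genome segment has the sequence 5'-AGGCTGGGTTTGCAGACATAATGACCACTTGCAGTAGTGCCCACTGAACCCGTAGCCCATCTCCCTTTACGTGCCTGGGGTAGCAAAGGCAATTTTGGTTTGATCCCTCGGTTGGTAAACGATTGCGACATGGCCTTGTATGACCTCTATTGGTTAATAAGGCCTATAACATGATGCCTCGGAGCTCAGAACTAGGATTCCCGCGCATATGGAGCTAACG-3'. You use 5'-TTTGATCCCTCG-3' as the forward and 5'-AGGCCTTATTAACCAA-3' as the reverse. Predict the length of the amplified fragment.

67 bp

Scanning the template, TTTGATCCCTCG occurs at positions 99–110; this primer anneals to the bottom strand there with its 3' end pointing downstream.
The reverse primer's reverse complement is TTGGTTAATAAGGCCT, which matches the template at positions 150–165.
Product length = (reverse-primer end) − (forward-primer start) + 1 = 165 − 99 + 1 = 67 bp.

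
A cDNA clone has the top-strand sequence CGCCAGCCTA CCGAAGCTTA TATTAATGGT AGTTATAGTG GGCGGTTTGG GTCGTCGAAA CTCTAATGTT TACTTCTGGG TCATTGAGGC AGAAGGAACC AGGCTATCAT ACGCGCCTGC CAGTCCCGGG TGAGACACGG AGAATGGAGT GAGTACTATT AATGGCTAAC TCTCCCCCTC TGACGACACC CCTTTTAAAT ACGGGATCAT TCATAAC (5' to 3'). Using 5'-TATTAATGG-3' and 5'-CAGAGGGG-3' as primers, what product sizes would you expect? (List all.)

The forward primer TATTAATGG matches the top strand at positions 21–29, 157–165.
The reverse primer's reverse complement is CCCCTCTG, matching at positions 175–182.
Each forward site pairs with the reverse site to give a product ending at position 182: sizes 162, 26 bp.

162 bp, 26 bp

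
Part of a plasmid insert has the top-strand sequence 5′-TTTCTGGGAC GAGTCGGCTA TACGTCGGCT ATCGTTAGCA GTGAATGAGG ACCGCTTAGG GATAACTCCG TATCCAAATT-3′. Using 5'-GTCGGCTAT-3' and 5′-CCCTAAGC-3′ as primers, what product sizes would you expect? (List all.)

The forward primer GTCGGCTAT matches the top strand at positions 13–21, 24–32.
The reverse primer's reverse complement is GCTTAGGG, matching at positions 54–61.
Each forward site pairs with the reverse site to give a product ending at position 61: sizes 49, 38 bp.

49 bp, 38 bp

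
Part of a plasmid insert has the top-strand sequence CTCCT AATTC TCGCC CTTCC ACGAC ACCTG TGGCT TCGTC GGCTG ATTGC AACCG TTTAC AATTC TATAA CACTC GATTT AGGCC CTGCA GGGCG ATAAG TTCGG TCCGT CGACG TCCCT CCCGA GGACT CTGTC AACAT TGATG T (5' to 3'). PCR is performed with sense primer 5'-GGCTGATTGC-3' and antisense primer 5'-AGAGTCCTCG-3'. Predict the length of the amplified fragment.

92 bp

The forward primer matches the template at positions 41–50.
The reverse primer's reverse complement is CGAGGACTCT, which matches the template at positions 123–132.
Product length = (reverse-primer end) − (forward-primer start) + 1 = 132 − 41 + 1 = 92 bp.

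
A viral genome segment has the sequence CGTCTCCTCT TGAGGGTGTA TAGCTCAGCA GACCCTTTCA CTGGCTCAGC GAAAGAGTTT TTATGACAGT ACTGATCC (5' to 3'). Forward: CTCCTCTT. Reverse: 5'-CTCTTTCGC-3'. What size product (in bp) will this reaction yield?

The forward primer matches the template at positions 4–11.
Reverse complement of the reverse primer: GCGAAAGAG. This occurs on the top strand at positions 49–57.
Amplicon spans positions 4–57: 54 bp.

54 bp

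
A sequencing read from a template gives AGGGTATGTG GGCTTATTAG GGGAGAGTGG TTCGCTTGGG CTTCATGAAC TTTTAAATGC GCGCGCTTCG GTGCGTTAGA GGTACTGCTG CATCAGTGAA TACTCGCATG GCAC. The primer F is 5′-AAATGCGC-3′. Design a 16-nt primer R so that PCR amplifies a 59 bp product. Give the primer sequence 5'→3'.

5'-TGCCATGCGAGTATTC-3'

The forward primer binds at positions 55–62, so a 59 bp product ends at position 55 + 59 − 1 = 113.
The reverse primer anneals to the top strand over positions 98–113, i.e. to GAATACTCGCATGGCA.
Its sequence written 5'→3' is the reverse complement: TGCCATGCGAGTATTC.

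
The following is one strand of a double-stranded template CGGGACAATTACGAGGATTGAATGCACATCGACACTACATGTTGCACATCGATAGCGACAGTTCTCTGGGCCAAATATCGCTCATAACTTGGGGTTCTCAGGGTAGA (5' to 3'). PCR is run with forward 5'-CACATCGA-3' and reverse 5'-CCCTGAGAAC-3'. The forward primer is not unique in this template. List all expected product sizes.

The forward primer CACATCGA matches the top strand at positions 25–32, 45–52.
The reverse primer's reverse complement is GTTCTCAGGG, matching at positions 94–103.
Each forward site pairs with the reverse site to give a product ending at position 103: sizes 79, 59 bp.

79 bp, 59 bp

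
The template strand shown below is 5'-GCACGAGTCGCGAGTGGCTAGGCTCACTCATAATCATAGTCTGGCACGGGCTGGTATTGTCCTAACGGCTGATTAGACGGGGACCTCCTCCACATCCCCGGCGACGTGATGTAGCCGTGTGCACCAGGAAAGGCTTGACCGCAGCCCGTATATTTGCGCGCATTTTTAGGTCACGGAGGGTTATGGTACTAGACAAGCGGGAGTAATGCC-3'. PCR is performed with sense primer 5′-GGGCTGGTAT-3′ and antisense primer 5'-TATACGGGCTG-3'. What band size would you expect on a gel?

105 bp

Forward primer GGGCTGGTAT is found on the top strand at positions 48–57.
The reverse primer's reverse complement is CAGCCCGTATA, which matches the template at positions 142–152.
The product runs from position 48 to position 152, so its length is 152 − 48 + 1 = 105 bp.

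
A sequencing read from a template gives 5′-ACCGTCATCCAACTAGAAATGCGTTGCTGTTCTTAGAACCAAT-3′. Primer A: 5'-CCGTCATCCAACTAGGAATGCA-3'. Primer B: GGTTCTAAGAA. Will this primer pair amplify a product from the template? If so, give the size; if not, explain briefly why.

Primer A (CCGTCATCCAACTAGGAATGCA) does not match the top strand, and its reverse complement TGCATTCCTAGTTGGATGACGG does not match either.
With no annealing site for primer A, no amplification occurs.

No product — primer A has no binding site in the template.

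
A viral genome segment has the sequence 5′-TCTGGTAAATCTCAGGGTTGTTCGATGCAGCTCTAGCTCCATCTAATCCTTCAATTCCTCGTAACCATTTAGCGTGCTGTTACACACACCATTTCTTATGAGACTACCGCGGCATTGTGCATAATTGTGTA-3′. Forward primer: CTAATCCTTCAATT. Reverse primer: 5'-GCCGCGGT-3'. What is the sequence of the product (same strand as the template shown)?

The forward primer matches the template at positions 43–56.
The reverse primer's reverse complement is ACCGCGGC, which matches the template at positions 106–113.
The product is the template from position 43 through 113 (71 bp).

5'-CTAATCCTTCAATTCCTCGTAACCATTTAGCGTGCTGTTACACACACCATTTCTTATGAGACTACCGCGGC-3'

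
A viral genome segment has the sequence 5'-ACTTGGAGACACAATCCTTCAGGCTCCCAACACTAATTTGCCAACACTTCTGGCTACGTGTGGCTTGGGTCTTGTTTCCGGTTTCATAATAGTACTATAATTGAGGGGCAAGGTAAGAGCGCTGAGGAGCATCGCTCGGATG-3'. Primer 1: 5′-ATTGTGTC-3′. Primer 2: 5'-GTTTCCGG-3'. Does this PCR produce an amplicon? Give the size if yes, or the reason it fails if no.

Primer 1 (ATTGTGTC) has reverse complement GACACAAT, which matches the top strand at positions 8–15; primer 1 anneals to the top strand there with its 3' end pointing upstream toward position 8.
Primer 2 (GTTTCCGG) matches the top strand directly at positions 74–81; it anneals to the bottom strand with its 3' end pointing downstream toward position 81.
The 3' ends diverge (primer 1 extends toward position 1, primer 2 toward position 142), so the primers never converge on a shared product.

No product — the primers' 3' ends point away from each other.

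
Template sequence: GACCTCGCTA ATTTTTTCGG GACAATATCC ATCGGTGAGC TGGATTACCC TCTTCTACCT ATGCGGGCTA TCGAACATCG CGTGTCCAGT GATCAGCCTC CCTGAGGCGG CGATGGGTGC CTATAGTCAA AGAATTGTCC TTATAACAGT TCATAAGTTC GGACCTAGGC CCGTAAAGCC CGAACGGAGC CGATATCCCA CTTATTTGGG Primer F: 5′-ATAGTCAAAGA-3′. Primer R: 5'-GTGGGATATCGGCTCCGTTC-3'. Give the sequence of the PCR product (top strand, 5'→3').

Forward primer ATAGTCAAAGA is found on the top strand at positions 123–133.
Reverse complement of the reverse primer: GAACGGAGCCGATATCCCAC. This occurs on the top strand at positions 182–201.
The product is the template from position 123 through 201 (79 bp).

5'-ATAGTCAAAGAATTGTCCTTATAACAGTTCATAAGTTCGGACCTAGGCCCGTAAAGCCCGAACGGAGCCGATATCCCAC-3'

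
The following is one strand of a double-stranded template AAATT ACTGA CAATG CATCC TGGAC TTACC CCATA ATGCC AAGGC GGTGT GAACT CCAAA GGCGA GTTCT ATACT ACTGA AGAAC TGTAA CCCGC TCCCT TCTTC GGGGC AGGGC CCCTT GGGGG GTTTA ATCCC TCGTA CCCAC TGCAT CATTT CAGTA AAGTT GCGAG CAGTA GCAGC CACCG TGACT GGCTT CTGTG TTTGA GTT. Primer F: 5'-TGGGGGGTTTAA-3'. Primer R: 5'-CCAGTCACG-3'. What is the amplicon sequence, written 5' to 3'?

Forward primer TGGGGGGTTTAA is found on the top strand at positions 120–131.
The reverse primer's reverse complement is CGTGACTGG, which matches the template at positions 184–192.
The product is the template from position 120 through 192 (73 bp).

5'-TGGGGGGTTTAATCCCTCGTACCCACTGCATCATTTCAGTAAAGTTGCGAGCAGTAGCAGCCACCGTGACTGG-3'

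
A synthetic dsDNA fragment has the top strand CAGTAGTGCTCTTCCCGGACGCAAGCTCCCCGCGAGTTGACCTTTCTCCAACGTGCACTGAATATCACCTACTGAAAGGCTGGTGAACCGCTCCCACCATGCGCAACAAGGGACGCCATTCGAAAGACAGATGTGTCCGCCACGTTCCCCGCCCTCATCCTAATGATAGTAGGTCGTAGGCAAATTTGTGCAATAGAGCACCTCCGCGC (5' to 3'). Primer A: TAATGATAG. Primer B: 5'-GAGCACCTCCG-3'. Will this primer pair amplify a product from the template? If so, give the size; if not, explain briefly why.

No product — both primers anneal to the same strand and extend in the same direction.

Primer A (TAATGATAG) matches the top strand at positions 161–169 (3' end points downstream).
Primer B (GAGCACCTCCG) also matches the top strand directly, at positions 196–206 — its reverse complement CGGAGGTGCTC is not present.
Both primers anneal to the bottom strand with 3' ends pointing the same way, so neither can prime synthesis back toward the other.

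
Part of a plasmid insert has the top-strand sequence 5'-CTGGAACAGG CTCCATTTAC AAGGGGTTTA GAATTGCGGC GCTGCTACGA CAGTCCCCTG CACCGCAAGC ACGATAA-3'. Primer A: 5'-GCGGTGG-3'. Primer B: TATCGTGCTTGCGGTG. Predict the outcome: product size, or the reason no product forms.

Primer A (GCGGTGG) does not match the top strand, and its reverse complement CCACCGC does not match either.
With no annealing site for primer A, no amplification occurs.

No product — primer A has no binding site in the template.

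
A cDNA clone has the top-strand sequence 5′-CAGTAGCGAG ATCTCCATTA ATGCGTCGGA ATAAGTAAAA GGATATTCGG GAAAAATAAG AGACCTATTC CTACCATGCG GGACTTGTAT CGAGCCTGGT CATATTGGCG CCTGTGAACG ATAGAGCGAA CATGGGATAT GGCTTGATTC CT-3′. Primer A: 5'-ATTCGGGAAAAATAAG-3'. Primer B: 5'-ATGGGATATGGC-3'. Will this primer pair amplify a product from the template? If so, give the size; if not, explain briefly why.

No product — both primers anneal to the same strand and extend in the same direction.

Primer A (ATTCGGGAAAAATAAG) matches the top strand at positions 45–60 (3' end points downstream).
Primer B (ATGGGATATGGC) also matches the top strand directly, at positions 132–143 — its reverse complement GCCATATCCCAT is not present.
Both primers anneal to the bottom strand with 3' ends pointing the same way, so neither can prime synthesis back toward the other.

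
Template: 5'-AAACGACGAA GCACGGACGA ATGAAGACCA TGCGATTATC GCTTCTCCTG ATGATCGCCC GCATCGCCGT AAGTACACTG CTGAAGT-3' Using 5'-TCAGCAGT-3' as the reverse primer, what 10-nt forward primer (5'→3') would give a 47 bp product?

The reverse primer's reverse complement ACTGCTGA matches the template at positions 77–84, so the product ends at position 84.
A 47 bp product then starts at position 84 − 47 + 1 = 38.
The forward primer is identical to the top strand there: ATCGCTTCTC.

5'-ATCGCTTCTC-3'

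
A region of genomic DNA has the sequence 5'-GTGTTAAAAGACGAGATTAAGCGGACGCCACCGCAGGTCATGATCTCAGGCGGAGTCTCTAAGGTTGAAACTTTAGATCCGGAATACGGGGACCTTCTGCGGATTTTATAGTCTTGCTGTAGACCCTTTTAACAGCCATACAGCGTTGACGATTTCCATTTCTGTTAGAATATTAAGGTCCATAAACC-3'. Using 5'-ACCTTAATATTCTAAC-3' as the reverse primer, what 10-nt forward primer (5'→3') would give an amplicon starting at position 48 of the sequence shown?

5'-AGGCGGAGTC-3'

The reverse primer's reverse complement GTTAGAATATTAAGGT matches the template at positions 164–179; the product starts at position 48.
The forward primer is identical to the top strand over positions 48–57: AGGCGGAGTC.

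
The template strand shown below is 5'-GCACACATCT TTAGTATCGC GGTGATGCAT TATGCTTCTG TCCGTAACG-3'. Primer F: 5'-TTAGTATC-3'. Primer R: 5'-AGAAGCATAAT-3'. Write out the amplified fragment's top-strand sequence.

The forward primer matches the template at positions 11–18.
Taking the reverse complement of AGAAGCATAAT gives ATTATGCTTCT, found at positions 29–39 on the template; the primer anneals here to the top strand with its 3' end pointing upstream.
The product is the template from position 11 through 39 (29 bp).

5'-TTAGTATCGCGGTGATGCATTATGCTTCT-3'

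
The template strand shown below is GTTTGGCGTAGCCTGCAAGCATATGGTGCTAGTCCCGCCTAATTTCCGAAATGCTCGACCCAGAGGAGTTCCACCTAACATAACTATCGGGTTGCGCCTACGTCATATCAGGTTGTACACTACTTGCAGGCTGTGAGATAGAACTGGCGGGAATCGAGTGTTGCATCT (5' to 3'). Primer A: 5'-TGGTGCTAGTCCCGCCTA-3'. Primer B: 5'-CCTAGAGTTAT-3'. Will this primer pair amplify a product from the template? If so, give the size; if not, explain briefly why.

No product — primer B has no binding site in the template.

Primer B (CCTAGAGTTAT) does not match the top strand, and its reverse complement ATAACTCTAGG does not match either.
With no annealing site for primer B, no amplification occurs.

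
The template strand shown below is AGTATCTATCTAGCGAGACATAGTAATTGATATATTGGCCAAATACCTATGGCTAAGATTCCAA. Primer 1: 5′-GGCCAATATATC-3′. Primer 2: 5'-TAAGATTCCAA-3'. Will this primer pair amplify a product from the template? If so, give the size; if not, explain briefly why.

Primer 1 (GGCCAATATATC) has reverse complement GATATATTGGCC, which matches the top strand at positions 29–40; primer 1 anneals to the top strand there with its 3' end pointing upstream toward position 29.
Primer 2 (TAAGATTCCAA) matches the top strand directly at positions 54–64; it anneals to the bottom strand with its 3' end pointing downstream toward position 64.
The 3' ends diverge (primer 1 extends toward position 1, primer 2 toward position 64), so the primers never converge on a shared product.

No product — the primers' 3' ends point away from each other.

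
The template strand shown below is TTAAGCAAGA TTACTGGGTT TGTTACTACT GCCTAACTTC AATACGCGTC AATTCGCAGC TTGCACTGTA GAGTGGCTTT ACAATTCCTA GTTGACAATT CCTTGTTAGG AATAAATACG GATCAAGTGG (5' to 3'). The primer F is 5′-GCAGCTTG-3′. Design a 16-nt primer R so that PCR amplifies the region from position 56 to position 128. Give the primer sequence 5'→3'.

5'-ACTTGATCCGTATTTA-3'

The product's 3' end on the top strand is position 128.
The reverse primer anneals to the top strand over positions 113–128, i.e. to TAAATACGGATCAAGT.
Its sequence written 5'→3' is the reverse complement: ACTTGATCCGTATTTA.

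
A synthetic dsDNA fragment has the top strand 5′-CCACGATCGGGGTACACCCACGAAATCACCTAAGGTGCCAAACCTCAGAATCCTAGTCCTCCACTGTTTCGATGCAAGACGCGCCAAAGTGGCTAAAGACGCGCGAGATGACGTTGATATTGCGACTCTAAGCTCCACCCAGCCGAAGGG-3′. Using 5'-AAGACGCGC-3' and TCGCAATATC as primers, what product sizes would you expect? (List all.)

The forward primer AAGACGCGC matches the top strand at positions 76–84, 96–104.
The reverse primer's reverse complement is GATATTGCGA, matching at positions 116–125.
Each forward site pairs with the reverse site to give a product ending at position 125: sizes 50, 30 bp.

50 bp, 30 bp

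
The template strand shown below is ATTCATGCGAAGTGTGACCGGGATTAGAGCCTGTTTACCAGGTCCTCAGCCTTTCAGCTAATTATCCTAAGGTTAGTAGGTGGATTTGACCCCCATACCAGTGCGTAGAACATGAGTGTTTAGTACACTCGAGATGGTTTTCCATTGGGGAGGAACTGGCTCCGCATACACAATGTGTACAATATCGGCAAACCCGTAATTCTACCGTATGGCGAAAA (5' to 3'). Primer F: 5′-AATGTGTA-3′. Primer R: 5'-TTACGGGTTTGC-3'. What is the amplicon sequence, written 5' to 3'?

5'-AATGTGTACAATATCGGCAAACCCGTAA-3'

The forward primer matches the template at positions 172–179.
Reverse complement of the reverse primer: GCAAACCCGTAA. This occurs on the top strand at positions 188–199.
The product is the template from position 172 through 199 (28 bp).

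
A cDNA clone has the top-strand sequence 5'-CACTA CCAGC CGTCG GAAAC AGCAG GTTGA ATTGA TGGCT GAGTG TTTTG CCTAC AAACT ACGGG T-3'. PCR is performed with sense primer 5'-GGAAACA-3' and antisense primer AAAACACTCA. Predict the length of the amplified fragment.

Scanning the template, GGAAACA occurs at positions 15–21; this primer anneals to the bottom strand there with its 3' end pointing downstream.
The reverse primer's reverse complement is TGAGTGTTTT, which matches the template at positions 40–49.
Product length = (reverse-primer end) − (forward-primer start) + 1 = 49 − 15 + 1 = 35 bp.

35 bp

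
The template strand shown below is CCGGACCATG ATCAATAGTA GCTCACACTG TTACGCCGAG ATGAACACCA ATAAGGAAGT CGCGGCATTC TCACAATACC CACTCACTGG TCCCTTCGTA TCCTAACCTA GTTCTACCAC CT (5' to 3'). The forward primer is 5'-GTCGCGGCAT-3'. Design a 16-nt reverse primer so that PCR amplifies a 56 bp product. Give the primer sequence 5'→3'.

The forward primer binds at positions 59–68, so a 56 bp product ends at position 59 + 56 − 1 = 114.
The reverse primer anneals to the top strand over positions 99–114, i.e. to TATCCTAACCTAGTTC.
Its sequence written 5'→3' is the reverse complement: GAACTAGGTTAGGATA.

5'-GAACTAGGTTAGGATA-3'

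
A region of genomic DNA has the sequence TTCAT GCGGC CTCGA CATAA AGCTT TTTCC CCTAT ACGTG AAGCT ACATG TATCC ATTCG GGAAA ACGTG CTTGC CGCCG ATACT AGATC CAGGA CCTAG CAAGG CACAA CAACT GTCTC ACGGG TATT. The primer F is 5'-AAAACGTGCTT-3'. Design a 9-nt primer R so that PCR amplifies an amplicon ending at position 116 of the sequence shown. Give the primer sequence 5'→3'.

The forward primer binds at positions 63–73; the product's 3' end on the top strand is position 116.
The reverse primer anneals to the top strand over positions 108–116, i.e. to CAACAACTG.
Its sequence written 5'→3' is the reverse complement: CAGTTGTTG.

5'-CAGTTGTTG-3'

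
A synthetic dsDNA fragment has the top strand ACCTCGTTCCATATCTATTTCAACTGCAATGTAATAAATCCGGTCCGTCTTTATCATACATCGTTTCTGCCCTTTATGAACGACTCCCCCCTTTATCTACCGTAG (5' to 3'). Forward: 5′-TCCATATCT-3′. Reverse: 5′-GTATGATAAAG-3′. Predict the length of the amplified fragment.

The forward primer matches the template at positions 8–16.
Reverse complement of the reverse primer: CTTTATCATAC. This occurs on the top strand at positions 49–59.
Amplicon spans positions 8–59: 52 bp.

52 bp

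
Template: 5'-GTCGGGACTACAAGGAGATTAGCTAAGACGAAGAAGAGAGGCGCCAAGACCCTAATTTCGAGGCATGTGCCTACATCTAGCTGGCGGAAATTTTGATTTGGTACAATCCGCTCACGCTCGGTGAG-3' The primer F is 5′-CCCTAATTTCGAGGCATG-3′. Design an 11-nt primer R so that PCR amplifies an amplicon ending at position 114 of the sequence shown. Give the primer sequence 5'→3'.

5'-TGAGCGGATTG-3'

The forward primer binds at positions 50–67; the product's 3' end on the top strand is position 114.
The reverse primer anneals to the top strand over positions 104–114, i.e. to CAATCCGCTCA.
Its sequence written 5'→3' is the reverse complement: TGAGCGGATTG.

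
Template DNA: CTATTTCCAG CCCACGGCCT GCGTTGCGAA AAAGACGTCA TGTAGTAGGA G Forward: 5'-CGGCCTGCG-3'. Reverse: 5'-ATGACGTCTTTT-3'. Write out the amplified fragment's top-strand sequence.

The forward primer matches the template at positions 15–23.
Taking the reverse complement of ATGACGTCTTTT gives AAAAGACGTCAT, found at positions 30–41 on the template; the primer anneals here to the top strand with its 3' end pointing upstream.
The product is the template from position 15 through 41 (27 bp).

5'-CGGCCTGCGTTGCGAAAAAGACGTCAT-3'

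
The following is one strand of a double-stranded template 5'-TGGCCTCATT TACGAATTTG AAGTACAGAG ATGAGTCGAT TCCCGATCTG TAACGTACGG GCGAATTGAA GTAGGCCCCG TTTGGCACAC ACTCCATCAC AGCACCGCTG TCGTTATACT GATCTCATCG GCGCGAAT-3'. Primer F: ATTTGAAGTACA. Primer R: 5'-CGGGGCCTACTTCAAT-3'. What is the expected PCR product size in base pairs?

Forward primer ATTTGAAGTACA is found on the top strand at positions 16–27.
Reverse complement of the reverse primer: ATTGAAGTAGGCCCCG. This occurs on the top strand at positions 65–80.
Product length = (reverse-primer end) − (forward-primer start) + 1 = 80 − 16 + 1 = 65 bp.

65 bp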